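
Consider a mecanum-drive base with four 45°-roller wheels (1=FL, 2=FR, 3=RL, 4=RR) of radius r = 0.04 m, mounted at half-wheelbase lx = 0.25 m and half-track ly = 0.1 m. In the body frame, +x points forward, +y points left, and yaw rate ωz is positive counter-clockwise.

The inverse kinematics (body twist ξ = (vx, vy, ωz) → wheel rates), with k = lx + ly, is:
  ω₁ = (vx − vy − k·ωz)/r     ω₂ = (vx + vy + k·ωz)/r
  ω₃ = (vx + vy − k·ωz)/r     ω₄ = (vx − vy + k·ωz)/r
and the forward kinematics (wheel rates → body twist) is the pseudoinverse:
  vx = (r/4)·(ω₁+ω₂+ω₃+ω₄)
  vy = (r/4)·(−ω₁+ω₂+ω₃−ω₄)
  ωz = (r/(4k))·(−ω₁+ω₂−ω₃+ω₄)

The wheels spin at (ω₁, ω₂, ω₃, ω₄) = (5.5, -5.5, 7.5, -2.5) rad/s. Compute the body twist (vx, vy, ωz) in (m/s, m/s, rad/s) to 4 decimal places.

(0.0500, -0.0100, -0.6000)

k = lx + ly = 0.25 + 0.1 = 0.3500
ω₁+ω₂+ω₃+ω₄ = 5.0000  →  vx = (0.04/4)·5.0000 = 0.0500
−ω₁+ω₂+ω₃−ω₄ = -1.0000  →  vy = (0.04/4)·-1.0000 = -0.0100
−ω₁+ω₂−ω₃+ω₄ = -21.0000  →  ωz = (0.04/1.4000)·-21.0000 = -0.6000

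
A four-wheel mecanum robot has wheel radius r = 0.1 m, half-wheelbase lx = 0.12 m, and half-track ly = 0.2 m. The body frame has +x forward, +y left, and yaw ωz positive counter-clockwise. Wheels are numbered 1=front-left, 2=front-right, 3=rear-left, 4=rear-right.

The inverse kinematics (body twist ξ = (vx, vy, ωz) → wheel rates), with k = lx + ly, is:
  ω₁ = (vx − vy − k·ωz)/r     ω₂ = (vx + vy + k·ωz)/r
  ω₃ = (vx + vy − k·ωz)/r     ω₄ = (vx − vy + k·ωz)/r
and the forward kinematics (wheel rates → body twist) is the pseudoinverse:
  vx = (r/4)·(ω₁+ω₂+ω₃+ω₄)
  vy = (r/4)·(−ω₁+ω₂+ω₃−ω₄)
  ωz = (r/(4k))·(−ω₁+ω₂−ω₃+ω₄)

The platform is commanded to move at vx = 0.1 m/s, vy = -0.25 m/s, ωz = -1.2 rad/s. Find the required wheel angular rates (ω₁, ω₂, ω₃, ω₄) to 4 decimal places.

(7.3400, -5.3400, 2.3400, -0.3400)

k = lx + ly = 0.12 + 0.2 = 0.3200;  k·ωz = 0.3200·-1.2 = -0.3840
ω₁ (FL) = (vx − vy − k·ωz)/r = 0.7340/0.1 = 7.3400
ω₂ (FR) = (vx + vy + k·ωz)/r = -0.5340/0.1 = -5.3400
ω₃ (RL) = (vx + vy − k·ωz)/r = 0.2340/0.1 = 2.3400
ω₄ (RR) = (vx − vy + k·ωz)/r = -0.0340/0.1 = -0.3400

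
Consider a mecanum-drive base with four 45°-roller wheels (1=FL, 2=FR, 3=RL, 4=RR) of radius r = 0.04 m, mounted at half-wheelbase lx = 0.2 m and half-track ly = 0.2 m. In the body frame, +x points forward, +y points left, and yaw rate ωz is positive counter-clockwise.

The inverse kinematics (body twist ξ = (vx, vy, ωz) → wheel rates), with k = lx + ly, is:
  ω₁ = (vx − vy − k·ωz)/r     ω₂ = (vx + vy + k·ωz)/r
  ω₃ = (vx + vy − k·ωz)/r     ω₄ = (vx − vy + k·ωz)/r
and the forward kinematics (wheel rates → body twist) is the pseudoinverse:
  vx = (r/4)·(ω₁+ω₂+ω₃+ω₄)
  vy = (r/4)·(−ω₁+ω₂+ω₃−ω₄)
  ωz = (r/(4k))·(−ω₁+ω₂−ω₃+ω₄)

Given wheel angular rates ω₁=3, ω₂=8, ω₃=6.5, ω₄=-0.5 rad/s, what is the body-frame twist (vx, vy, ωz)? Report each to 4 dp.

k = lx + ly = 0.2 + 0.2 = 0.4000
ω₁+ω₂+ω₃+ω₄ = 17.0000  →  vx = (0.04/4)·17.0000 = 0.1700
−ω₁+ω₂+ω₃−ω₄ = 12.0000  →  vy = (0.04/4)·12.0000 = 0.1200
−ω₁+ω₂−ω₃+ω₄ = -2.0000  →  ωz = (0.04/1.6000)·-2.0000 = -0.0500

(0.1700, 0.1200, -0.0500)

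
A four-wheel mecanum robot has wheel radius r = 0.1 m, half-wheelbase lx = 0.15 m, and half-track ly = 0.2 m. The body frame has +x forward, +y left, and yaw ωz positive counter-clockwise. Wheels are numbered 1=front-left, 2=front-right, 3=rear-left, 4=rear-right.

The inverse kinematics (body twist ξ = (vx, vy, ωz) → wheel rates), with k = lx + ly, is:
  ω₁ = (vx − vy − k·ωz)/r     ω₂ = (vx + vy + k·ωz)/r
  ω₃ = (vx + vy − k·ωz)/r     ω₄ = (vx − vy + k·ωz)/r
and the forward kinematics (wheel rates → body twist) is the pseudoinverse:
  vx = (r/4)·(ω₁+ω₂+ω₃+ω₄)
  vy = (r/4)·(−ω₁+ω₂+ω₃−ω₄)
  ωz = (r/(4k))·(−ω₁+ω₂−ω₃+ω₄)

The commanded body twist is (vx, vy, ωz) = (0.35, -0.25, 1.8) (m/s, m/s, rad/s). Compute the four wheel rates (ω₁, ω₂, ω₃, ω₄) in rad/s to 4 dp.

(-0.3000, 7.3000, -5.3000, 12.3000)

k = lx + ly = 0.15 + 0.2 = 0.3500;  k·ωz = 0.3500·1.8 = 0.6300
ω₁ (FL) = (vx − vy − k·ωz)/r = -0.0300/0.1 = -0.3000
ω₂ (FR) = (vx + vy + k·ωz)/r = 0.7300/0.1 = 7.3000
ω₃ (RL) = (vx + vy − k·ωz)/r = -0.5300/0.1 = -5.3000
ω₄ (RR) = (vx − vy + k·ωz)/r = 1.2300/0.1 = 12.3000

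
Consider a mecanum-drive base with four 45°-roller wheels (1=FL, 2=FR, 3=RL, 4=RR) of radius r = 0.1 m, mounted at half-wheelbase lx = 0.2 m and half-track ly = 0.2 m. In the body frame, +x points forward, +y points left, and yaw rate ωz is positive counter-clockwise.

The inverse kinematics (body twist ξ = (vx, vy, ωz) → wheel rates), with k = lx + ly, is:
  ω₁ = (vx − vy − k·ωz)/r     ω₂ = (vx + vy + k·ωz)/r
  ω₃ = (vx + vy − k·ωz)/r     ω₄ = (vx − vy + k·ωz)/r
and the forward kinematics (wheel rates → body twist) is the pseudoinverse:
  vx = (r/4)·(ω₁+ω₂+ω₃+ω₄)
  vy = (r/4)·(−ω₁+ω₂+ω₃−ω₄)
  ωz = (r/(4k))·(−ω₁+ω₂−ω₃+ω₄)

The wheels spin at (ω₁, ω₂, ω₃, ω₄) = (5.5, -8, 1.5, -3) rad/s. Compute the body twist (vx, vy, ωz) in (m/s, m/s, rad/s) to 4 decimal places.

(-0.1000, -0.2250, -1.1250)

k = lx + ly = 0.2 + 0.2 = 0.4000
ω₁+ω₂+ω₃+ω₄ = -4.0000  →  vx = (0.1/4)·-4.0000 = -0.1000
−ω₁+ω₂+ω₃−ω₄ = -9.0000  →  vy = (0.1/4)·-9.0000 = -0.2250
−ω₁+ω₂−ω₃+ω₄ = -18.0000  →  ωz = (0.1/1.6000)·-18.0000 = -1.1250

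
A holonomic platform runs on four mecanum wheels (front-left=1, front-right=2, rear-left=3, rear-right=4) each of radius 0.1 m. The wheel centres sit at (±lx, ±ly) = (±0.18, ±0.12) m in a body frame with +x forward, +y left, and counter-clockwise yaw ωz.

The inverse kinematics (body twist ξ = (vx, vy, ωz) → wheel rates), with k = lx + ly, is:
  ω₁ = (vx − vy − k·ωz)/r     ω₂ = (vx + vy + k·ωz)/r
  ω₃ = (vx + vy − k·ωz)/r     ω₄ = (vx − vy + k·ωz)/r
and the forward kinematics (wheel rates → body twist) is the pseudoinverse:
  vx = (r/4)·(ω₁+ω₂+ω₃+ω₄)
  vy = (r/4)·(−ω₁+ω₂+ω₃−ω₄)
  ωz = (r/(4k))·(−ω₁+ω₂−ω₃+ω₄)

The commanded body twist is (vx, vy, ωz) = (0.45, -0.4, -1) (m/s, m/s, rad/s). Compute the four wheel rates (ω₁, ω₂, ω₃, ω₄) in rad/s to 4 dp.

k = lx + ly = 0.18 + 0.12 = 0.3000;  k·ωz = 0.3000·-1 = -0.3000
ω₁ (FL) = (vx − vy − k·ωz)/r = 1.1500/0.1 = 11.5000
ω₂ (FR) = (vx + vy + k·ωz)/r = -0.2500/0.1 = -2.5000
ω₃ (RL) = (vx + vy − k·ωz)/r = 0.3500/0.1 = 3.5000
ω₄ (RR) = (vx − vy + k·ωz)/r = 0.5500/0.1 = 5.5000

(11.5000, -2.5000, 3.5000, 5.5000)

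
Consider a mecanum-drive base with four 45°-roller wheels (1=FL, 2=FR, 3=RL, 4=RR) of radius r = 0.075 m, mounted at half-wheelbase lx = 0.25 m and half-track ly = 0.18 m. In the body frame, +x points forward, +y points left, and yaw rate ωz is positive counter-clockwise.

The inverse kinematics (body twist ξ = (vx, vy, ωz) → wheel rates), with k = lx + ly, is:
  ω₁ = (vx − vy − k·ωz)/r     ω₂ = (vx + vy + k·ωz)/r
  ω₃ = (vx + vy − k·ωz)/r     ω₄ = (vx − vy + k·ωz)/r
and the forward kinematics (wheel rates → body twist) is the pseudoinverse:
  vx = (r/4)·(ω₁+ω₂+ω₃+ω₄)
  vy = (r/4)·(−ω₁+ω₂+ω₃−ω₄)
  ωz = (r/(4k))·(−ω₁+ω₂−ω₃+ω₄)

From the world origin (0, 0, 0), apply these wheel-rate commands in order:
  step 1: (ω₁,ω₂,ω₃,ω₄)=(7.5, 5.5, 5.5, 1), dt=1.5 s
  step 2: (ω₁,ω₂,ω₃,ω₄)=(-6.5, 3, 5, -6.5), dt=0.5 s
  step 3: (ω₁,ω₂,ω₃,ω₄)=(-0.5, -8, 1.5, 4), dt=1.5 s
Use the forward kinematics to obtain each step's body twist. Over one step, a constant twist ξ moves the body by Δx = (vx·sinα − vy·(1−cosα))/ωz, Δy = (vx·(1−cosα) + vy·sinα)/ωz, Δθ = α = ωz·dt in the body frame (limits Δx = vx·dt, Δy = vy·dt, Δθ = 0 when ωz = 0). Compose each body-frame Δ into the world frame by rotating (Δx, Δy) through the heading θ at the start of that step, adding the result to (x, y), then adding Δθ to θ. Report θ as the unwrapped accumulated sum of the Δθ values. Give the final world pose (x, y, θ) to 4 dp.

step 1: ξ=(vx,vy,ωz)=(0.3656, 0.0469, -0.2834), dt=1.5 → body Δ=(0.5468, -0.0466, -0.4251) → world pose (0.5468, -0.0466, -0.4251)
step 2: ξ=(vx,vy,ωz)=(-0.0938, 0.3937, -0.0872), dt=0.5 → body Δ=(-0.0426, 0.1978, -0.0436) → world pose (0.5896, 0.1512, -0.4688)
step 3: ξ=(vx,vy,ωz)=(-0.0563, -0.1875, -0.2180), dt=1.5 → body Δ=(-0.1285, -0.2626, -0.3270) → world pose (0.3564, -0.0251, -0.7958)

(0.3564, -0.0251, -0.7958)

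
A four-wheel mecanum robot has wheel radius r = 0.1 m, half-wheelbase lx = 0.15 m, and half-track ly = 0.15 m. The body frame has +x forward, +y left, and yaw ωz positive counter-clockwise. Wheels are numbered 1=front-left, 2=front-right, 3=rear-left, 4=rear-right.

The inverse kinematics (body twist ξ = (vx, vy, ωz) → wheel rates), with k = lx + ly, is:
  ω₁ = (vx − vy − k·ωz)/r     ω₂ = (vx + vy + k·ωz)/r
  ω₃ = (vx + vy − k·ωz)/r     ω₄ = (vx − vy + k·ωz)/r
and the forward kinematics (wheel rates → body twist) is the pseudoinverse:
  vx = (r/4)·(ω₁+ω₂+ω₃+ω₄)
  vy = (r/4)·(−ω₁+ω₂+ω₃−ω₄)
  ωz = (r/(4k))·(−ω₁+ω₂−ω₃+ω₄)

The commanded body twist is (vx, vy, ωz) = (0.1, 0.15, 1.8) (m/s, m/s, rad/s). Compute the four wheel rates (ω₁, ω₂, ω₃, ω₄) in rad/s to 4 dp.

k = lx + ly = 0.15 + 0.15 = 0.3000;  k·ωz = 0.3000·1.8 = 0.5400
ω₁ (FL) = (vx − vy − k·ωz)/r = -0.5900/0.1 = -5.9000
ω₂ (FR) = (vx + vy + k·ωz)/r = 0.7900/0.1 = 7.9000
ω₃ (RL) = (vx + vy − k·ωz)/r = -0.2900/0.1 = -2.9000
ω₄ (RR) = (vx − vy + k·ωz)/r = 0.4900/0.1 = 4.9000

(-5.9000, 7.9000, -2.9000, 4.9000)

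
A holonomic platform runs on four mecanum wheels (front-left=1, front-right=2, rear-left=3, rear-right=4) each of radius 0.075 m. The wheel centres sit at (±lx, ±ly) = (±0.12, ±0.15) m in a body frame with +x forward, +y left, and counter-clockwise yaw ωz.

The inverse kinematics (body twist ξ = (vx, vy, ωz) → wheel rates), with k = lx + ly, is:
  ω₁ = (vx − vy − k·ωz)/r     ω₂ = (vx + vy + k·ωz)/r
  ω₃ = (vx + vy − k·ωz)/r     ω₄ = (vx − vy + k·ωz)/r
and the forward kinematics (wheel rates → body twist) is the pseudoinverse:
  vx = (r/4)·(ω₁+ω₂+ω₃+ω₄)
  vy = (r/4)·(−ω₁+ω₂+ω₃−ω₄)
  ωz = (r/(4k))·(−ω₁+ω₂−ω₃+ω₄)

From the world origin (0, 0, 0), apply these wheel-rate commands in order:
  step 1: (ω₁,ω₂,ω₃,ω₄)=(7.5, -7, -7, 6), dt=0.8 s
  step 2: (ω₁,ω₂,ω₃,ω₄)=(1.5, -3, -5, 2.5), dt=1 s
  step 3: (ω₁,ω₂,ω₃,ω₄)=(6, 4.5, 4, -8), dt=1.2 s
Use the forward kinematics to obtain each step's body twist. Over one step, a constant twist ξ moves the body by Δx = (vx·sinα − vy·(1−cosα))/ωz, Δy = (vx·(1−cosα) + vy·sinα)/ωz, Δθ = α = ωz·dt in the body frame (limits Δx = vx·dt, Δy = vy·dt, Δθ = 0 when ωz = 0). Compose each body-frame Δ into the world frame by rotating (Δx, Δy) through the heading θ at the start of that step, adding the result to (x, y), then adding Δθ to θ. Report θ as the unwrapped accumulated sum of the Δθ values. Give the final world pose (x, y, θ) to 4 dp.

step 1: ξ=(vx,vy,ωz)=(-0.0094, -0.5156, -0.1042), dt=0.8 → body Δ=(-0.0247, -0.4117, -0.0833) → world pose (-0.0247, -0.4117, -0.0833)
step 2: ξ=(vx,vy,ωz)=(-0.0750, -0.2250, 0.2083), dt=1.0 → body Δ=(-0.0511, -0.2312, 0.2083) → world pose (-0.0948, -0.6378, 0.1250)
step 3: ξ=(vx,vy,ωz)=(0.1219, 0.1969, -0.9375), dt=1.2 → body Δ=(0.2367, 0.1155, -1.1250) → world pose (0.1257, -0.4937, -1.0000)

(0.1257, -0.4937, -1.0000)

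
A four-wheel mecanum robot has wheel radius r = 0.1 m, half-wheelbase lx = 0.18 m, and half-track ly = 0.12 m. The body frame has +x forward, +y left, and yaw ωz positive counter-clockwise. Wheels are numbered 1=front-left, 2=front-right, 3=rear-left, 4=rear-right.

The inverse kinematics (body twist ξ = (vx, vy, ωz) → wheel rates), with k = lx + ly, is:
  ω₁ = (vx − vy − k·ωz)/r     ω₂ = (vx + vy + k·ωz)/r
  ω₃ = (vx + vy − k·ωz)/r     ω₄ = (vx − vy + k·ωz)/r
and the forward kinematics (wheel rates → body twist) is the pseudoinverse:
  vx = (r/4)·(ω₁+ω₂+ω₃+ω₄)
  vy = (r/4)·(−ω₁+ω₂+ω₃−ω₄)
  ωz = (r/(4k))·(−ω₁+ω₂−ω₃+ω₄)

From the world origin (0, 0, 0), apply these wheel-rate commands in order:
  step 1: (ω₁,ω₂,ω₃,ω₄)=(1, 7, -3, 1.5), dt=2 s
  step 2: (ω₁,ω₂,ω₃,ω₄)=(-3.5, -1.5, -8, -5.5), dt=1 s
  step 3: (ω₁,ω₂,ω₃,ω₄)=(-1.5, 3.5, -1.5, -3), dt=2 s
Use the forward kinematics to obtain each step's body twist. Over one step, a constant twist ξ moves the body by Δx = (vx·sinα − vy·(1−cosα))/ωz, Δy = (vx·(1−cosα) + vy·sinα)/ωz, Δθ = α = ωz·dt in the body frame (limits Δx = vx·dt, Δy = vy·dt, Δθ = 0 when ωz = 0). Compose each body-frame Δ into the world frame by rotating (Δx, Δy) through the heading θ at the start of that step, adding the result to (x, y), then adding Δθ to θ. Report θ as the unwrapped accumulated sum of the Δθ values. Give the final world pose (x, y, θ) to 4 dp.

(0.1885, -0.4853, 2.7083)

step 1: ξ=(vx,vy,ωz)=(0.1625, 0.0375, 0.8750), dt=2.0 → body Δ=(0.1322, 0.2610, 1.7500) → world pose (0.1322, 0.2610, 1.7500)
step 2: ξ=(vx,vy,ωz)=(-0.4625, -0.0125, 0.3750), dt=1.0 → body Δ=(-0.4494, -0.0979, 0.3750) → world pose (0.3087, -0.1638, 2.1250)
step 3: ξ=(vx,vy,ωz)=(-0.0625, 0.1625, 0.2917), dt=2.0 → body Δ=(-0.2102, 0.2714, 0.5833) → world pose (0.1885, -0.4853, 2.7083)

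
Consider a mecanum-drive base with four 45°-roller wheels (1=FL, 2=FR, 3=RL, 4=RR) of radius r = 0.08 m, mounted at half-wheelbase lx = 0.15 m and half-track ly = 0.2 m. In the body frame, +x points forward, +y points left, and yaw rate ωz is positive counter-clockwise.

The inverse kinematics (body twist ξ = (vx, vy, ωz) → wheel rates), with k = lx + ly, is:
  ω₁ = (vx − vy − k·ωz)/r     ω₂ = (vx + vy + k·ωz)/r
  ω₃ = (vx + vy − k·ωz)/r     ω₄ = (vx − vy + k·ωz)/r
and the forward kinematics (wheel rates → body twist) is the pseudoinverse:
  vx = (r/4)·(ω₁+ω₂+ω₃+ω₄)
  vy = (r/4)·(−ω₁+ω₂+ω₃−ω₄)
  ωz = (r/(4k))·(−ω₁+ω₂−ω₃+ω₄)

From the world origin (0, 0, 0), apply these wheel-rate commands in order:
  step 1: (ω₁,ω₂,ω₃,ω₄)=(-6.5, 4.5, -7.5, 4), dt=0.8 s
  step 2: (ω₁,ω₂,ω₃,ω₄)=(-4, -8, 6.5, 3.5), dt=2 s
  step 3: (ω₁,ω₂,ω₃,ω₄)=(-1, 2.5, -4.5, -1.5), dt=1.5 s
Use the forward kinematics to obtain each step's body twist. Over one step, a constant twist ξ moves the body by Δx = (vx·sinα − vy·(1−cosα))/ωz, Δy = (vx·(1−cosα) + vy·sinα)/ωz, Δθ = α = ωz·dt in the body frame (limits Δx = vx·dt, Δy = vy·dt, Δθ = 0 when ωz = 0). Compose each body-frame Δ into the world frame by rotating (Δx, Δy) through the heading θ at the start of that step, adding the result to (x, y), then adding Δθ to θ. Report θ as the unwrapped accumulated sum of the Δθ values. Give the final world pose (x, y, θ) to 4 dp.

step 1: ξ=(vx,vy,ωz)=(-0.1100, -0.0100, 1.2857), dt=0.8 → body Δ=(-0.0695, -0.0481, 1.0286) → world pose (-0.0695, -0.0481, 1.0286)
step 2: ξ=(vx,vy,ωz)=(-0.0400, -0.0200, -0.4000), dt=2.0 → body Δ=(-0.0869, -0.0055, -0.8000) → world pose (-0.1096, -0.1254, 0.2286)
step 3: ξ=(vx,vy,ωz)=(-0.0900, 0.0100, 0.3714), dt=1.5 → body Δ=(-0.1322, -0.0224, 0.5571) → world pose (-0.2333, -0.1771, 0.7857)

(-0.2333, -0.1771, 0.7857)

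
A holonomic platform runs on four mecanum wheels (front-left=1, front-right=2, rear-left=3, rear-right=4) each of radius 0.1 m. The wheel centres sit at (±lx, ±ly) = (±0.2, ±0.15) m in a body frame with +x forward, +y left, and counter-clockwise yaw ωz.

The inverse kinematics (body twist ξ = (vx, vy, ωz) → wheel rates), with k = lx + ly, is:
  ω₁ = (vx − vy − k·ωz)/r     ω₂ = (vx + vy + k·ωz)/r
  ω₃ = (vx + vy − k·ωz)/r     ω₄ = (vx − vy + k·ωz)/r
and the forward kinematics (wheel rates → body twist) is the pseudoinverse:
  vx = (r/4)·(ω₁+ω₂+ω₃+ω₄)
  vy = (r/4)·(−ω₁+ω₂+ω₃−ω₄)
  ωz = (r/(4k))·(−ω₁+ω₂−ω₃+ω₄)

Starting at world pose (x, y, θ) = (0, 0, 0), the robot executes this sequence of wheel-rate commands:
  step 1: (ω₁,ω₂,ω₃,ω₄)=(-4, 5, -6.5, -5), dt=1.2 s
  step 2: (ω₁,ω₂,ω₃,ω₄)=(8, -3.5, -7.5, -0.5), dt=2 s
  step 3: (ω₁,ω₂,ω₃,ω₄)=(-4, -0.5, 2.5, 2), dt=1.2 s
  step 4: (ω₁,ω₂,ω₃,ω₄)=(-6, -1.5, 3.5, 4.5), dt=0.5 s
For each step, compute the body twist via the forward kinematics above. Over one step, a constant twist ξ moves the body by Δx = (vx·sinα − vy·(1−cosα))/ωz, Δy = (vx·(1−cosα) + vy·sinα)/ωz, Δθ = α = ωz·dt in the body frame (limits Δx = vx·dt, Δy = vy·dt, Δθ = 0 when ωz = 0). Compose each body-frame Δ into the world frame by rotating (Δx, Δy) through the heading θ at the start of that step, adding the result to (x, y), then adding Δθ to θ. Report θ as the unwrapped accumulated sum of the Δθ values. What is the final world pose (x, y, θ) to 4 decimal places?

(-0.0806, -0.6416, 0.7107)

step 1: ξ=(vx,vy,ωz)=(-0.2625, 0.1875, 0.7500), dt=1.2 → body Δ=(-0.3688, 0.0634, 0.9000) → world pose (-0.3688, 0.0634, 0.9000)
step 2: ξ=(vx,vy,ωz)=(-0.0875, -0.4625, -0.3214), dt=2.0 → body Δ=(-0.4504, -0.8083, -0.6429) → world pose (-0.0156, -0.7918, 0.2571)
step 3: ξ=(vx,vy,ωz)=(0.0000, 0.1000, 0.2143), dt=1.2 → body Δ=(-0.0153, 0.1187, 0.2571) → world pose (-0.0606, -0.6810, 0.5143)
step 4: ξ=(vx,vy,ωz)=(0.0125, 0.0875, 0.3929), dt=0.5 → body Δ=(0.0019, 0.0441, 0.1964) → world pose (-0.0806, -0.6416, 0.7107)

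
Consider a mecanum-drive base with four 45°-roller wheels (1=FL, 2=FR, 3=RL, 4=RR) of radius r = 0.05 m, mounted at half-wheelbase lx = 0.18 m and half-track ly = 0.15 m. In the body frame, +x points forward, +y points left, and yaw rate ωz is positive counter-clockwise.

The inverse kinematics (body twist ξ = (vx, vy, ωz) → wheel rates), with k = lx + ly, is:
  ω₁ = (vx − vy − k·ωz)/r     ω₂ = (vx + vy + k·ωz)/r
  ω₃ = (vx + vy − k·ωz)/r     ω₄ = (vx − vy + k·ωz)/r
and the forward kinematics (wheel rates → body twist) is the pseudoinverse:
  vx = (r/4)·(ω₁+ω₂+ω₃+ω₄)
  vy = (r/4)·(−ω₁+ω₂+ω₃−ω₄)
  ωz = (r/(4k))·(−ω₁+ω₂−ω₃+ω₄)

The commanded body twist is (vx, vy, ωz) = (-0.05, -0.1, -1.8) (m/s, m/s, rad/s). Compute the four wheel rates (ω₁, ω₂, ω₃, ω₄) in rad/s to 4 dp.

(12.8800, -14.8800, 8.8800, -10.8800)

k = lx + ly = 0.18 + 0.15 = 0.3300;  k·ωz = 0.3300·-1.8 = -0.5940
ω₁ (FL) = (vx − vy − k·ωz)/r = 0.6440/0.05 = 12.8800
ω₂ (FR) = (vx + vy + k·ωz)/r = -0.7440/0.05 = -14.8800
ω₃ (RL) = (vx + vy − k·ωz)/r = 0.4440/0.05 = 8.8800
ω₄ (RR) = (vx − vy + k·ωz)/r = -0.5440/0.05 = -10.8800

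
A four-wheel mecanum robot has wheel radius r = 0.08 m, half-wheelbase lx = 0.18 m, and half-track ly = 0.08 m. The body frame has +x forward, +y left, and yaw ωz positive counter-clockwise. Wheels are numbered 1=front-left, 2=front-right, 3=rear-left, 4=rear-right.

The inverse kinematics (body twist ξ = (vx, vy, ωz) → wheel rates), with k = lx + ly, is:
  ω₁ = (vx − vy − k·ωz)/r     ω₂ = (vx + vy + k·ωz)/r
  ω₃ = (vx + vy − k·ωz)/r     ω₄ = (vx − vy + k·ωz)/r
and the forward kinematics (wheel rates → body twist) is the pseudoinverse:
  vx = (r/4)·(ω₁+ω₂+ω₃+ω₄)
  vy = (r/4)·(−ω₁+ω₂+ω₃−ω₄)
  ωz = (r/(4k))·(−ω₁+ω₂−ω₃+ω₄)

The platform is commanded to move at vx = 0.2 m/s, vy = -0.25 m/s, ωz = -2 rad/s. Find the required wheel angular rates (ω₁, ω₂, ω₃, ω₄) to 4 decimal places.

k = lx + ly = 0.18 + 0.08 = 0.2600;  k·ωz = 0.2600·-2 = -0.5200
ω₁ (FL) = (vx − vy − k·ωz)/r = 0.9700/0.08 = 12.1250
ω₂ (FR) = (vx + vy + k·ωz)/r = -0.5700/0.08 = -7.1250
ω₃ (RL) = (vx + vy − k·ωz)/r = 0.4700/0.08 = 5.8750
ω₄ (RR) = (vx − vy + k·ωz)/r = -0.0700/0.08 = -0.8750

(12.1250, -7.1250, 5.8750, -0.8750)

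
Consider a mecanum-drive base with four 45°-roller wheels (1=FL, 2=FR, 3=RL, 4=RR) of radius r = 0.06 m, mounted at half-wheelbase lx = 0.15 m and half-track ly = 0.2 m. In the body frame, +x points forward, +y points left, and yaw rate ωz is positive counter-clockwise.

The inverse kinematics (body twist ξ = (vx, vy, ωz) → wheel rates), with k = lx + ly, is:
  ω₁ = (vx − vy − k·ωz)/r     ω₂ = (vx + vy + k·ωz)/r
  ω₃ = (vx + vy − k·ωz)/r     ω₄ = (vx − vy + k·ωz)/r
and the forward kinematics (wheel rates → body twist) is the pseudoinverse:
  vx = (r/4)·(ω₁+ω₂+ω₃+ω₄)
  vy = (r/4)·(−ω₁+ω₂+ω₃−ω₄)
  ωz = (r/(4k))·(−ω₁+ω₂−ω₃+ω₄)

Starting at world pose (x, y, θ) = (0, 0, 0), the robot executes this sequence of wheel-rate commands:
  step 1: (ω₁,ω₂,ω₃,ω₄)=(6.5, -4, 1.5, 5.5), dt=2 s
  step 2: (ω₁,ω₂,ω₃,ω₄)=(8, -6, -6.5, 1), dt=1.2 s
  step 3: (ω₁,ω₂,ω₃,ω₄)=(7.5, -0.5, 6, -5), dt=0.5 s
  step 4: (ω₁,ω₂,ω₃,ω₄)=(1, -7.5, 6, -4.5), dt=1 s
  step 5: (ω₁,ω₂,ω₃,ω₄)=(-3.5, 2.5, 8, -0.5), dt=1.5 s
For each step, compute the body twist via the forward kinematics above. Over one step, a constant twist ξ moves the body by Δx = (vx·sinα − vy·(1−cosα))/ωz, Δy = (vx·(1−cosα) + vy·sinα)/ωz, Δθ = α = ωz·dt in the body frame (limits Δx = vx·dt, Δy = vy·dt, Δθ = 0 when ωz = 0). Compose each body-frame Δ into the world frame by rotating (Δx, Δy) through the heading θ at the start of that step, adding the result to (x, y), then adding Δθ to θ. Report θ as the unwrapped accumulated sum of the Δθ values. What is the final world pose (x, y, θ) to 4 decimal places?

(0.1157, -1.0202, -2.2736)

step 1: ξ=(vx,vy,ωz)=(0.1425, -0.2175, -0.2786), dt=2.0 → body Δ=(0.1524, -0.4902, -0.5571) → world pose (0.1524, -0.4902, -0.5571)
step 2: ξ=(vx,vy,ωz)=(-0.0525, -0.3225, -0.2786), dt=1.2 → body Δ=(-0.1259, -0.3694, -0.3343) → world pose (-0.1498, -0.7372, -0.8914)
step 3: ξ=(vx,vy,ωz)=(0.1200, 0.0450, -0.8143), dt=0.5 → body Δ=(0.0629, 0.0098, -0.4071) → world pose (-0.1026, -0.7799, -1.2986)
step 4: ξ=(vx,vy,ωz)=(-0.0750, 0.0300, -0.8143), dt=1.0 → body Δ=(-0.0554, 0.0557, -0.8143) → world pose (-0.0639, -0.7115, -2.1129)
step 5: ξ=(vx,vy,ωz)=(0.0975, 0.2175, -0.1071), dt=1.5 → body Δ=(0.1718, 0.3131, -0.1607) → world pose (0.1157, -1.0202, -2.2736)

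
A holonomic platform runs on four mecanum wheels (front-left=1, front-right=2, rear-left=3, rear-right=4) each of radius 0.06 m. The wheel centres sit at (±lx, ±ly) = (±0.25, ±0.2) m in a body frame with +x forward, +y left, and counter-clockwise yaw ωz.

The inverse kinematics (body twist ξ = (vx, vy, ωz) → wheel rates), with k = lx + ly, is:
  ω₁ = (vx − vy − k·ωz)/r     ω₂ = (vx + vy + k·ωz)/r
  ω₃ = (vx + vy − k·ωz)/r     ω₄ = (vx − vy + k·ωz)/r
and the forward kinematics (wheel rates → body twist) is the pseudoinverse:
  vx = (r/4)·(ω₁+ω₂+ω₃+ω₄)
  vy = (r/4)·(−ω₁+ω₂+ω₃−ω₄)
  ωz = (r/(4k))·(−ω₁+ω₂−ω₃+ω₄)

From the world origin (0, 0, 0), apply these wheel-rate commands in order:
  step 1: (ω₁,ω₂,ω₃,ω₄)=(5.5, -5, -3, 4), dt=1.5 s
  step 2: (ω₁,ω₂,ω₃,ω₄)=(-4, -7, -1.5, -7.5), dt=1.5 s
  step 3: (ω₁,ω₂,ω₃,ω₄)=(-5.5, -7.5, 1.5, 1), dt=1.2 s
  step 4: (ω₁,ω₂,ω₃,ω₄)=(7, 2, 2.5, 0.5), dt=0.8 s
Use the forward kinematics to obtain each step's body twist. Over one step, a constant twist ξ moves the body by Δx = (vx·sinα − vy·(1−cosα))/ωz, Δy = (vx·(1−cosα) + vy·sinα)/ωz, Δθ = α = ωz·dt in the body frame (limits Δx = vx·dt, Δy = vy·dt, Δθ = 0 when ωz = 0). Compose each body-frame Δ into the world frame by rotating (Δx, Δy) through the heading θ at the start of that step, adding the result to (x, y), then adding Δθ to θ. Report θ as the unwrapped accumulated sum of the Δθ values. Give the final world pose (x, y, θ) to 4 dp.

step 1: ξ=(vx,vy,ωz)=(0.0225, -0.2625, -0.1167), dt=1.5 → body Δ=(-0.0008, -0.3947, -0.1750) → world pose (-0.0008, -0.3947, -0.1750)
step 2: ξ=(vx,vy,ωz)=(-0.3000, 0.0450, -0.3000), dt=1.5 → body Δ=(-0.4200, 0.1648, -0.4500) → world pose (-0.3857, -0.1593, -0.6250)
step 3: ξ=(vx,vy,ωz)=(-0.1575, -0.0225, -0.0833), dt=1.2 → body Δ=(-0.1900, -0.0175, -0.1000) → world pose (-0.5501, -0.0623, -0.7250)
step 4: ξ=(vx,vy,ωz)=(0.1800, -0.0450, -0.2333), dt=0.8 → body Δ=(0.1398, -0.0492, -0.1867) → world pose (-0.4780, -0.1918, -0.9117)

(-0.4780, -0.1918, -0.9117)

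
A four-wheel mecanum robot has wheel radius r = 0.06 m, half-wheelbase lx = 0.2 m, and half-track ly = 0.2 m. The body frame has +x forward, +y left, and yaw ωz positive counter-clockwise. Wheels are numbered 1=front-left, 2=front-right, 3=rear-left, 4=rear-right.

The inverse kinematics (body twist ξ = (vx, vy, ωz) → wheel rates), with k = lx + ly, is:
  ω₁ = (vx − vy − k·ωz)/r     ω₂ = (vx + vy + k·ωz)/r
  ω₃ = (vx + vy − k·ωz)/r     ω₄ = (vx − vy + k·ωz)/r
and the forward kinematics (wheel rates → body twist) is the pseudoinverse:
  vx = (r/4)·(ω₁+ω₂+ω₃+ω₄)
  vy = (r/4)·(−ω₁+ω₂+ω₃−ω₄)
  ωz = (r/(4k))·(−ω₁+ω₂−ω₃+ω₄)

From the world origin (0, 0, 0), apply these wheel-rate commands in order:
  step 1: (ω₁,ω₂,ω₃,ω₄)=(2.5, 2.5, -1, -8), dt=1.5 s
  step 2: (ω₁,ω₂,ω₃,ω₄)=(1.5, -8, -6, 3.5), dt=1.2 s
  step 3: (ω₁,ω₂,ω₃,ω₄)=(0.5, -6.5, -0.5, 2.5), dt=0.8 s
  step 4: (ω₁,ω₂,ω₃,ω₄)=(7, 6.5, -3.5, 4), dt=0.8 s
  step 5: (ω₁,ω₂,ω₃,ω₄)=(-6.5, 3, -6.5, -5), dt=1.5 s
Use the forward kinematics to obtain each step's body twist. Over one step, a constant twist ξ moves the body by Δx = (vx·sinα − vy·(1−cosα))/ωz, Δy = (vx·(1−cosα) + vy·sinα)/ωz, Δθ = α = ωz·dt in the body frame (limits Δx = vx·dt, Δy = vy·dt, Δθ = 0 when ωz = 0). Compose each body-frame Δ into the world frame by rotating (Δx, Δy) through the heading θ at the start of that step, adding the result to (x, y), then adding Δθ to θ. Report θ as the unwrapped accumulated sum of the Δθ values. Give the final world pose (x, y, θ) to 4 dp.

step 1: ξ=(vx,vy,ωz)=(-0.0600, 0.1050, -0.2625), dt=1.5 → body Δ=(-0.0571, 0.1710, -0.3938) → world pose (-0.0571, 0.1710, -0.3938)
step 2: ξ=(vx,vy,ωz)=(-0.1350, -0.2850, 0.0000), dt=1.2 → body Δ=(-0.1620, -0.3420, 0.0000) → world pose (-0.3379, -0.0827, -0.3938)
step 3: ξ=(vx,vy,ωz)=(-0.0600, -0.1500, -0.1500), dt=0.8 → body Δ=(-0.0551, -0.1168, -0.1200) → world pose (-0.4336, -0.1695, -0.5138)
step 4: ξ=(vx,vy,ωz)=(0.2100, -0.1200, 0.2625), dt=0.8 → body Δ=(0.1768, -0.0777, 0.2100) → world pose (-0.3178, -0.3241, -0.3038)
step 5: ξ=(vx,vy,ωz)=(-0.2250, 0.1200, 0.4125), dt=1.5 → body Δ=(-0.3703, 0.0676, 0.6187) → world pose (-0.6509, -0.1488, 0.3150)

(-0.6509, -0.1488, 0.3150)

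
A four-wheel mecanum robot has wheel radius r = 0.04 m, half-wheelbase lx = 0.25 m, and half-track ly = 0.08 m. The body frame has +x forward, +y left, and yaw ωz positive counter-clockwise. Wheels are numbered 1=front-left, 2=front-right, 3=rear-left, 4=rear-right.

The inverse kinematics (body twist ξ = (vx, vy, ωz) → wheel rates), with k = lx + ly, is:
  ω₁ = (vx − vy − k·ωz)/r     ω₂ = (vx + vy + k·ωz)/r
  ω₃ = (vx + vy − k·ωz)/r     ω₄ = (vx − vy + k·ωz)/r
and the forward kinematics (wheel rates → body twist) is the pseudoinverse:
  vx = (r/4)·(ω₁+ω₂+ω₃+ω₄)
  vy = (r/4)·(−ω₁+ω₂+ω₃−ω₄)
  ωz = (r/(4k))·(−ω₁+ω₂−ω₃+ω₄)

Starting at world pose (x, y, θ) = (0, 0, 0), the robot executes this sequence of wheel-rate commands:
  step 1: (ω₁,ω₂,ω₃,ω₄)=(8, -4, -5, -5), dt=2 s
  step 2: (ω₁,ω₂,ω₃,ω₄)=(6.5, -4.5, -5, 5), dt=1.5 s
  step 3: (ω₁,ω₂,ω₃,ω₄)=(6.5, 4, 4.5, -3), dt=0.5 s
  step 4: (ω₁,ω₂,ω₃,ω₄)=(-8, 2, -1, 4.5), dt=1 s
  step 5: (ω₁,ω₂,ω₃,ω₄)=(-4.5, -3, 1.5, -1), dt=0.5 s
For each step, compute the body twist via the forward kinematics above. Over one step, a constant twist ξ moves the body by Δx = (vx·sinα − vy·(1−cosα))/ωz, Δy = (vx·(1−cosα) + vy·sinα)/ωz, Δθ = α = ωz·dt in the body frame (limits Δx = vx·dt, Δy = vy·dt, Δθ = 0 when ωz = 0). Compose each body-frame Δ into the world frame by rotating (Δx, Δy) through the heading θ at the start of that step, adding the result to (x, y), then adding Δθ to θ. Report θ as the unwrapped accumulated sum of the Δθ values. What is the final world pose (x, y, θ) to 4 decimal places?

(-0.3407, -0.3734, -0.4697)

step 1: ξ=(vx,vy,ωz)=(-0.0600, -0.1200, -0.3636), dt=2.0 → body Δ=(-0.1932, -0.1776, -0.7273) → world pose (-0.1932, -0.1776, -0.7273)
step 2: ξ=(vx,vy,ωz)=(0.0200, -0.2100, -0.0303), dt=1.5 → body Δ=(0.0228, -0.3156, -0.0455) → world pose (-0.3859, -0.4286, -0.7727)
step 3: ξ=(vx,vy,ωz)=(0.1200, 0.0500, -0.3030), dt=0.5 → body Δ=(0.0617, 0.0204, -0.1515) → world pose (-0.3276, -0.4570, -0.9242)
step 4: ξ=(vx,vy,ωz)=(-0.0250, 0.0450, 0.4697), dt=1.0 → body Δ=(-0.0345, 0.0376, 0.4697) → world pose (-0.3183, -0.4069, -0.4545)
step 5: ξ=(vx,vy,ωz)=(-0.0700, 0.0400, -0.0303), dt=0.5 → body Δ=(-0.0348, 0.0203, -0.0152) → world pose (-0.3407, -0.3734, -0.4697)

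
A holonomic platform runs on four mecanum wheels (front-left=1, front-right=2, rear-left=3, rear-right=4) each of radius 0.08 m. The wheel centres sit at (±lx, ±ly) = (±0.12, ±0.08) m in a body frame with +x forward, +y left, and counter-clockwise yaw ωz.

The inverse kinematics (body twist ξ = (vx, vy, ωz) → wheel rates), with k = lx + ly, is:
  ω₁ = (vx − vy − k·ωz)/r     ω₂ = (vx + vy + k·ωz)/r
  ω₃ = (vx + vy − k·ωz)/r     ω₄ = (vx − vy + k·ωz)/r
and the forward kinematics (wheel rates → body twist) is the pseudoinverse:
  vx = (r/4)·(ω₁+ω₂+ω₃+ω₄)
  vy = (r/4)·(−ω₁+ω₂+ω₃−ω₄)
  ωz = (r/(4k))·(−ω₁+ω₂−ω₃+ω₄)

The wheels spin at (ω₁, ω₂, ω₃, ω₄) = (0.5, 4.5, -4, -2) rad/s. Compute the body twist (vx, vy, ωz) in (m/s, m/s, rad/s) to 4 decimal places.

(-0.0200, 0.0400, 0.6000)

k = lx + ly = 0.12 + 0.08 = 0.2000
ω₁+ω₂+ω₃+ω₄ = -1.0000  →  vx = (0.08/4)·-1.0000 = -0.0200
−ω₁+ω₂+ω₃−ω₄ = 2.0000  →  vy = (0.08/4)·2.0000 = 0.0400
−ω₁+ω₂−ω₃+ω₄ = 6.0000  →  ωz = (0.08/0.8000)·6.0000 = 0.6000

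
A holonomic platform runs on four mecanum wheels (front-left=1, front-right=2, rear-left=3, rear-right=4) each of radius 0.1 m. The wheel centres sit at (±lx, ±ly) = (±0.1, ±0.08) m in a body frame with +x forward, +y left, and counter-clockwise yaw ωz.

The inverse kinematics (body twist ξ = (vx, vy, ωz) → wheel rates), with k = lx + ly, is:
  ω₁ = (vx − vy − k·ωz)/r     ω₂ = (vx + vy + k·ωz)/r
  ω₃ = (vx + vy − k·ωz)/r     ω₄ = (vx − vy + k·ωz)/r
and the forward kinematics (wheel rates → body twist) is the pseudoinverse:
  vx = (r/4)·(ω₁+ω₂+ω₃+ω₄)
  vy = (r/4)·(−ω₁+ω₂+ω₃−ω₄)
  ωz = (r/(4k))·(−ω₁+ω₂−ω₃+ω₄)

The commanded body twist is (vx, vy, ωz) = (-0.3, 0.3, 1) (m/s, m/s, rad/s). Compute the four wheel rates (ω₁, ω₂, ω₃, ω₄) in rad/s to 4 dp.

k = lx + ly = 0.1 + 0.08 = 0.1800;  k·ωz = 0.1800·1 = 0.1800
ω₁ (FL) = (vx − vy − k·ωz)/r = -0.7800/0.1 = -7.8000
ω₂ (FR) = (vx + vy + k·ωz)/r = 0.1800/0.1 = 1.8000
ω₃ (RL) = (vx + vy − k·ωz)/r = -0.1800/0.1 = -1.8000
ω₄ (RR) = (vx − vy + k·ωz)/r = -0.4200/0.1 = -4.2000

(-7.8000, 1.8000, -1.8000, -4.2000)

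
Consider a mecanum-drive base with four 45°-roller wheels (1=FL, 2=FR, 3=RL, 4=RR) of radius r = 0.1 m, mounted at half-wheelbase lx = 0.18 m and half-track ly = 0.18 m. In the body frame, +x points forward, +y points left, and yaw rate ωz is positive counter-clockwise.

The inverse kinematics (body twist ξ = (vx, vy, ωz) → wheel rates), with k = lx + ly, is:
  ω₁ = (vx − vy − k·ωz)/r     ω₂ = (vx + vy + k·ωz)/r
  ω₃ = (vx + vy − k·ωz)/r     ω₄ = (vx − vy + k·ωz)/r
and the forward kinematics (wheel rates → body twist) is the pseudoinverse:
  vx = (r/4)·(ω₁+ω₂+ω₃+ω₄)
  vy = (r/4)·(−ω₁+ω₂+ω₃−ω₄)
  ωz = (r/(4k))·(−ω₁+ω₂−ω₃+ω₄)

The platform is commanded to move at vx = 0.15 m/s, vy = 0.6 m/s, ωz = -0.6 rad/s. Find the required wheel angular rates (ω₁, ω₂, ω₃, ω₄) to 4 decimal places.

k = lx + ly = 0.18 + 0.18 = 0.3600;  k·ωz = 0.3600·-0.6 = -0.2160
ω₁ (FL) = (vx − vy − k·ωz)/r = -0.2340/0.1 = -2.3400
ω₂ (FR) = (vx + vy + k·ωz)/r = 0.5340/0.1 = 5.3400
ω₃ (RL) = (vx + vy − k·ωz)/r = 0.9660/0.1 = 9.6600
ω₄ (RR) = (vx − vy + k·ωz)/r = -0.6660/0.1 = -6.6600

(-2.3400, 5.3400, 9.6600, -6.6600)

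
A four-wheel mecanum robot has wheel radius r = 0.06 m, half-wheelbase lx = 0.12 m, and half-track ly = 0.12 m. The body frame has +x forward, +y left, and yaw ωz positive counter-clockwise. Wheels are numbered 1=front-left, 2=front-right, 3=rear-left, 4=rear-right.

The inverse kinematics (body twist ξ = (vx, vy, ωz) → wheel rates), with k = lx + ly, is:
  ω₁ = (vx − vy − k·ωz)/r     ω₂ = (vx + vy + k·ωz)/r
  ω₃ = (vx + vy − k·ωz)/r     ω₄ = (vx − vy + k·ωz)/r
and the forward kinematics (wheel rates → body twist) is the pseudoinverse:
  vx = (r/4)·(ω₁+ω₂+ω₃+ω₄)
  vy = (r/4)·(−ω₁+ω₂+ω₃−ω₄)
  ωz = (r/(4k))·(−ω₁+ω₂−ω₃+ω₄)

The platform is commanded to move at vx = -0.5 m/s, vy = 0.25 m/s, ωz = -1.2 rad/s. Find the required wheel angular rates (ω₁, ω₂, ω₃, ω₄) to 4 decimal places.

(-7.7000, -8.9667, 0.6333, -17.3000)

k = lx + ly = 0.12 + 0.12 = 0.2400;  k·ωz = 0.2400·-1.2 = -0.2880
ω₁ (FL) = (vx − vy − k·ωz)/r = -0.4620/0.06 = -7.7000
ω₂ (FR) = (vx + vy + k·ωz)/r = -0.5380/0.06 = -8.9667
ω₃ (RL) = (vx + vy − k·ωz)/r = 0.0380/0.06 = 0.6333
ω₄ (RR) = (vx − vy + k·ωz)/r = -1.0380/0.06 = -17.3000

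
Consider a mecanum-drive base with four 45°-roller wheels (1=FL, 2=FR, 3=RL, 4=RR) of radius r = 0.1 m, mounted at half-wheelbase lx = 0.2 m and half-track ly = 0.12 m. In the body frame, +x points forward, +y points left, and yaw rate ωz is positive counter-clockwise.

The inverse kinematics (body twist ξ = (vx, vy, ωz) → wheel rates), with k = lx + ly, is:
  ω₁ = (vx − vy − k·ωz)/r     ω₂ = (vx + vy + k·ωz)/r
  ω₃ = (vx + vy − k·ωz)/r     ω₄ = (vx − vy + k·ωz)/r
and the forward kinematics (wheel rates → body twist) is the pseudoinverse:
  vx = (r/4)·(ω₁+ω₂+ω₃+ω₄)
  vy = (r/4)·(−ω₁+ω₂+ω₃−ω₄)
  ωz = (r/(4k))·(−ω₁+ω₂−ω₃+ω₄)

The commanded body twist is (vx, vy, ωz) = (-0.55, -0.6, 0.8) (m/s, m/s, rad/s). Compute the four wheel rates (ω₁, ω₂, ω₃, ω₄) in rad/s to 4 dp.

k = lx + ly = 0.2 + 0.12 = 0.3200;  k·ωz = 0.3200·0.8 = 0.2560
ω₁ (FL) = (vx − vy − k·ωz)/r = -0.2060/0.1 = -2.0600
ω₂ (FR) = (vx + vy + k·ωz)/r = -0.8940/0.1 = -8.9400
ω₃ (RL) = (vx + vy − k·ωz)/r = -1.4060/0.1 = -14.0600
ω₄ (RR) = (vx − vy + k·ωz)/r = 0.3060/0.1 = 3.0600

(-2.0600, -8.9400, -14.0600, 3.0600)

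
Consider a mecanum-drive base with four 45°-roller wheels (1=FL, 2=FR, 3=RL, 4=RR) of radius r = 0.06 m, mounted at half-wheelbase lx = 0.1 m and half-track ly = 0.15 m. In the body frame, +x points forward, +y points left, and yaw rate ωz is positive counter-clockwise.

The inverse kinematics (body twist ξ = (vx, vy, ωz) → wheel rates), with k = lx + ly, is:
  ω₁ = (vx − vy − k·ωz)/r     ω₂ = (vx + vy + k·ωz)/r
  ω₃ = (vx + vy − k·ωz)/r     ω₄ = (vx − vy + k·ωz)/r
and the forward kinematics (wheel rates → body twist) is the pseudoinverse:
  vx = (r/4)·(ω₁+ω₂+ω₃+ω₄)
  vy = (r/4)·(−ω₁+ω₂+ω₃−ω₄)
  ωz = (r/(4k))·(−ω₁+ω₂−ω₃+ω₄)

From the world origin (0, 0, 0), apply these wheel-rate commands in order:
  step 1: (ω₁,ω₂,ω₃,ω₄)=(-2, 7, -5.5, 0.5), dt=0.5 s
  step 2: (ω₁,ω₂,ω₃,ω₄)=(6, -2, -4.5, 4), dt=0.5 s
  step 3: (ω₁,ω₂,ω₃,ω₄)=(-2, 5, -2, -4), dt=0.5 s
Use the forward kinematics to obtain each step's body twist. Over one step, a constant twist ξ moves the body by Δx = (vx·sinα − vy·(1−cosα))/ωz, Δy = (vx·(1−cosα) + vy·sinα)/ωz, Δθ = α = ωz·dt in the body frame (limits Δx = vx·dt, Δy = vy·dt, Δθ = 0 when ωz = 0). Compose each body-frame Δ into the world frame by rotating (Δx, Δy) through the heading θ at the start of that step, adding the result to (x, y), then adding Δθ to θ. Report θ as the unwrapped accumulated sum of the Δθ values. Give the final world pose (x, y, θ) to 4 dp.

(0.0193, -0.0314, 0.6150)

step 1: ξ=(vx,vy,ωz)=(0.0000, 0.0450, 0.9000), dt=0.5 → body Δ=(-0.0050, 0.0217, 0.4500) → world pose (-0.0050, 0.0217, 0.4500)
step 2: ξ=(vx,vy,ωz)=(0.0525, -0.2475, 0.0300), dt=0.5 → body Δ=(0.0272, -0.1235, 0.0150) → world pose (0.0732, -0.0777, 0.4650)
step 3: ξ=(vx,vy,ωz)=(-0.0450, 0.1350, 0.3000), dt=0.5 → body Δ=(-0.0275, 0.0656, 0.1500) → world pose (0.0193, -0.0314, 0.6150)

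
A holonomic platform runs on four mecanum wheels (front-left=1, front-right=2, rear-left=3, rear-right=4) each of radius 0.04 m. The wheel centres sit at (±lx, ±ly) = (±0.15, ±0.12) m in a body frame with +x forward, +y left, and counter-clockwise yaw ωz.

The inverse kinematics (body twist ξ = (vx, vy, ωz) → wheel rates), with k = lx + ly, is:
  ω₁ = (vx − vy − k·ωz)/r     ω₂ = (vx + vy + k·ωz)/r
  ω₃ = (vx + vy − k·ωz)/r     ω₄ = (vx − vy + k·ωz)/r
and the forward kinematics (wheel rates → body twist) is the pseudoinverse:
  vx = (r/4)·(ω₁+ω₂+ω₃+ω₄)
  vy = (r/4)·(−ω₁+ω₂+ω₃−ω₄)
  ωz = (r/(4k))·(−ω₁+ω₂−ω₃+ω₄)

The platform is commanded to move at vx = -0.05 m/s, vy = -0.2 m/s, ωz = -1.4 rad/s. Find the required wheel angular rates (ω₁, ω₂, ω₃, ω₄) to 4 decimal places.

k = lx + ly = 0.15 + 0.12 = 0.2700;  k·ωz = 0.2700·-1.4 = -0.3780
ω₁ (FL) = (vx − vy − k·ωz)/r = 0.5280/0.04 = 13.2000
ω₂ (FR) = (vx + vy + k·ωz)/r = -0.6280/0.04 = -15.7000
ω₃ (RL) = (vx + vy − k·ωz)/r = 0.1280/0.04 = 3.2000
ω₄ (RR) = (vx − vy + k·ωz)/r = -0.2280/0.04 = -5.7000

(13.2000, -15.7000, 3.2000, -5.7000)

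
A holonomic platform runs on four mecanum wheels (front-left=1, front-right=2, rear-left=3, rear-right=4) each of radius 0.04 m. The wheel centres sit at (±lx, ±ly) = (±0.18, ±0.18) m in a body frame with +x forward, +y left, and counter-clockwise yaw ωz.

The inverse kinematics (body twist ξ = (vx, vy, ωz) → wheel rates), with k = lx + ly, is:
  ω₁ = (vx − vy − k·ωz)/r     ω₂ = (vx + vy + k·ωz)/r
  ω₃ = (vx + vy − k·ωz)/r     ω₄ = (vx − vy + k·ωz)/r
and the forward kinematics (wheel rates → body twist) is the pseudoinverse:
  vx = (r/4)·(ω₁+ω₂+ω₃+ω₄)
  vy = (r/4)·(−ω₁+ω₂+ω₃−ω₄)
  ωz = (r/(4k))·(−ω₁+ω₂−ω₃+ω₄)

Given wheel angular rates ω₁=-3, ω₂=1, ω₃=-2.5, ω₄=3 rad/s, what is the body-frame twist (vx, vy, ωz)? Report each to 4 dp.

k = lx + ly = 0.18 + 0.18 = 0.3600
ω₁+ω₂+ω₃+ω₄ = -1.5000  →  vx = (0.04/4)·-1.5000 = -0.0150
−ω₁+ω₂+ω₃−ω₄ = -1.5000  →  vy = (0.04/4)·-1.5000 = -0.0150
−ω₁+ω₂−ω₃+ω₄ = 9.5000  →  ωz = (0.04/1.4400)·9.5000 = 0.2639

(-0.0150, -0.0150, 0.2639)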